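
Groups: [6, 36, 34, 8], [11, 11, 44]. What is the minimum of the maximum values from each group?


Find max of each group:
  Group 1: [6, 36, 34, 8] -> max = 36
  Group 2: [11, 11, 44] -> max = 44
Maxes: [36, 44]
Minimum of maxes = 36
Final answer: 36


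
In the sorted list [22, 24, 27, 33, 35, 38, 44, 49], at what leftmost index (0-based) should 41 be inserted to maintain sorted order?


List is sorted: [22, 24, 27, 33, 35, 38, 44, 49]
We need the leftmost position where 41 can be inserted, i.e. the first index whose element is >= 41 (or the end of the list if none is).
Binary search with low=0, high=8 (0-based indices):
  low=0, high=8, mid=4: a[4]=35 < 41, so low = 5
  low=5, high=8, mid=6: a[6]=44 >= 41, so high = 6
  low=5, high=6, mid=5: a[5]=38 < 41, so low = 6
Now low = high = 6, so the insertion index is 6.
Final answer: 6


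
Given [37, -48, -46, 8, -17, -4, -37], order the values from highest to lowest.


Original list: [37, -48, -46, 8, -17, -4, -37]
Repeatedly take the largest remaining element:
  Remaining [37, -48, -46, 8, -17, -4, -37] -> largest is 37
  Remaining [-48, -46, 8, -17, -4, -37] -> largest is 8
  Remaining [-48, -46, -17, -4, -37] -> largest is -4
  Remaining [-48, -46, -17, -37] -> largest is -17
  Remaining [-48, -46, -37] -> largest is -37
  Remaining [-48, -46] -> largest is -46
  Remaining [-48] -> largest is -48
Collecting the picks in order gives the descending list.
Final answer: [37, 8, -4, -17, -37, -46, -48]


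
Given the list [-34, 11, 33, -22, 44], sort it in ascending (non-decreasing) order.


Original list: [-34, 11, 33, -22, 44]
Repeatedly take the smallest remaining element:
  Remaining [-34, 11, 33, -22, 44] -> smallest is -34
  Remaining [11, 33, -22, 44] -> smallest is -22
  Remaining [11, 33, 44] -> smallest is 11
  Remaining [33, 44] -> smallest is 33
  Remaining [44] -> smallest is 44
Collecting the picks in order gives the sorted list.
Final answer: [-34, -22, 11, 33, 44]


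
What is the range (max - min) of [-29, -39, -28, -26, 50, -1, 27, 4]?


Maximum value: 50
Minimum value: -39
Range = 50 - (-39) = 89
Final answer: 89


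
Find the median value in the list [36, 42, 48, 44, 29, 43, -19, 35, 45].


First, sort the list: [-19, 29, 35, 36, 42, 43, 44, 45, 48]
The list has 9 elements (odd count).
The middle index is 4 (0-based), and the element there is 42.
Final answer: 42


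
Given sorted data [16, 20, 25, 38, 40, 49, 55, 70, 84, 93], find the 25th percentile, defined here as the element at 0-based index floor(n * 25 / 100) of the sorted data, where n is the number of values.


The dataset has n = 10 elements.
Index = floor(10 * 25 / 100) = floor(250 / 100) = floor(2.5) = 2
Counting from index 0 in the sorted data, the element at index 2 is 25.
Final answer: 25


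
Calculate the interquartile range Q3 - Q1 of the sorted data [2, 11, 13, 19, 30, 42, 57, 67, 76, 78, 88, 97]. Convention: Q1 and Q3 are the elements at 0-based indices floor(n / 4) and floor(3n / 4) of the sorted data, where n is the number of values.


The data has n = 12 elements.
Q1 index = floor(12 / 4) = floor(3) = 3; Q3 index = floor(3 * 12 / 4) = floor(9) = 9
Q1 = element at index 3 = 19
Q3 = element at index 9 = 78
IQR = 78 - 19 = 59
Final answer: 59


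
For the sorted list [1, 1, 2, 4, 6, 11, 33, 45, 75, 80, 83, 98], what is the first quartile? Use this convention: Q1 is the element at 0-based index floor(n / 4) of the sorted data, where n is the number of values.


The list has n = 12 elements.
Q1 index = floor(12 / 4) = floor(3) = 3
Counting from index 0 in the sorted data, the element at index 3 is 4.
Final answer: 4


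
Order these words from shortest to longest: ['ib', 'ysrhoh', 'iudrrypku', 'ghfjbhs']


Compute lengths:
  'ib' has length 2
  'ysrhoh' has length 6
  'iudrrypku' has length 9
  'ghfjbhs' has length 7
Lengths in increasing order: 2 < 6 < 7 < 9
Listing the words in that order gives the answer.
Final answer: ['ib', 'ysrhoh', 'ghfjbhs', 'iudrrypku']


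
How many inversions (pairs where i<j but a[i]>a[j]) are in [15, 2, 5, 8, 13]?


For each element, count the later elements that are smaller than it:
  15 (index 0): smaller elements after it = [2, 5, 8, 13] -> 4
  2 (index 1): smaller elements after it = [] -> 0
  5 (index 2): smaller elements after it = [] -> 0
  8 (index 3): smaller elements after it = [] -> 0
Total inversions = 4 + 0 + 0 + 0 = 4
Final answer: 4


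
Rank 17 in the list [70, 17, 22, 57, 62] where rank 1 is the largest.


Sort descending: [70, 62, 57, 22, 17]
Find 17 in the sorted list.
17 is at position 5.
Final answer: 5


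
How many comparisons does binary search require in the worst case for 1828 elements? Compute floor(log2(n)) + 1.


Binary search halves the search space each step.
Maximum comparisons = floor(log2(1828)) + 1
log2(1828) = 10.8361
floor(log2(1828)) = 10, so 10 + 1 = 11
Final answer: 11


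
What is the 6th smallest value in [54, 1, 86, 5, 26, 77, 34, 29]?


Sort ascending: [1, 5, 26, 29, 34, 54, 77, 86]
The 6th element (1-indexed) is at index 5.
Value = 54
Final answer: 54


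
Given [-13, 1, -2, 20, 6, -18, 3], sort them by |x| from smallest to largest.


Compute absolute values:
  |-13| = 13
  |1| = 1
  |-2| = 2
  |20| = 20
  |6| = 6
  |-18| = 18
  |3| = 3
Absolute values in increasing order: 1 < 2 < 3 < 6 < 13 < 18 < 20
Listing the original numbers in that order gives the answer.
Final answer: [1, -2, 3, 6, -13, -18, 20]


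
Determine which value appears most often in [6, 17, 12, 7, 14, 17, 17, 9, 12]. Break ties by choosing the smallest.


Count the frequency of each value:
  6 appears 1 time(s)
  7 appears 1 time(s)
  9 appears 1 time(s)
  12 appears 2 time(s)
  14 appears 1 time(s)
  17 appears 3 time(s)
Maximum frequency is 3.
Only 17 reaches that frequency, so it is the mode.
Final answer: 17


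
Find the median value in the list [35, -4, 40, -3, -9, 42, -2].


First, sort the list: [-9, -4, -3, -2, 35, 40, 42]
The list has 7 elements (odd count).
The middle index is 3 (0-based), and the element there is -2.
Final answer: -2


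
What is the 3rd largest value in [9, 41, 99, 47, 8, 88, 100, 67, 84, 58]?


Sort descending: [100, 99, 88, 84, 67, 58, 47, 41, 9, 8]
The 3rd element (1-indexed) is at index 2.
Value = 88
Final answer: 88


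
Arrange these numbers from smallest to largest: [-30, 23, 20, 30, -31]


Original list: [-30, 23, 20, 30, -31]
Repeatedly take the smallest remaining element:
  Remaining [-30, 23, 20, 30, -31] -> smallest is -31
  Remaining [-30, 23, 20, 30] -> smallest is -30
  Remaining [23, 20, 30] -> smallest is 20
  Remaining [23, 30] -> smallest is 23
  Remaining [30] -> smallest is 30
Collecting the picks in order gives the sorted list.
Final answer: [-31, -30, 20, 23, 30]


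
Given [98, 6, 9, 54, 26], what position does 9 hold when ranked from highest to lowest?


Sort descending: [98, 54, 26, 9, 6]
Find 9 in the sorted list.
9 is at position 4.
Final answer: 4


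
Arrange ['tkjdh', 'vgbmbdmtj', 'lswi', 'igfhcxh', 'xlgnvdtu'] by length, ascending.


Compute lengths:
  'tkjdh' has length 5
  'vgbmbdmtj' has length 9
  'lswi' has length 4
  'igfhcxh' has length 7
  'xlgnvdtu' has length 8
Lengths in increasing order: 4 < 5 < 7 < 8 < 9
Listing the words in that order gives the answer.
Final answer: ['lswi', 'tkjdh', 'igfhcxh', 'xlgnvdtu', 'vgbmbdmtj']


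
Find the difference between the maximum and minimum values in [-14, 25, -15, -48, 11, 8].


Maximum value: 25
Minimum value: -48
Range = 25 - (-48) = 73
Final answer: 73


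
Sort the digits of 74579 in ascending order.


The number 74579 has digits: 7, 4, 5, 7, 9
Sorted: 4, 5, 7, 7, 9
Joining the sorted digits gives the result.
Final answer: 45779


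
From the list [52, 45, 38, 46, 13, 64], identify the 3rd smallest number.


Sort ascending: [13, 38, 45, 46, 52, 64]
The 3rd element (1-indexed) is at index 2.
Value = 45
Final answer: 45


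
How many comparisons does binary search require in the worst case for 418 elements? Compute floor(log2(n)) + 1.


Binary search halves the search space each step.
Maximum comparisons = floor(log2(418)) + 1
log2(418) = 8.7074
floor(log2(418)) = 8, so 8 + 1 = 9
Final answer: 9


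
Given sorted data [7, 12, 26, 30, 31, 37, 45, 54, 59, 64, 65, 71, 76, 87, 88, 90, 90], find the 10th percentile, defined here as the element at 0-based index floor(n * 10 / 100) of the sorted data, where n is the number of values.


The dataset has n = 17 elements.
Index = floor(17 * 10 / 100) = floor(170 / 100) = floor(1.7) = 1
Counting from index 0 in the sorted data, the element at index 1 is 12.
Final answer: 12


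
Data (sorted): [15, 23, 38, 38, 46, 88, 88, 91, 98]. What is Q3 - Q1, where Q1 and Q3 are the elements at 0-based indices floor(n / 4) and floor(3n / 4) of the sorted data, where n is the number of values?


The data has n = 9 elements.
Q1 index = floor(9 / 4) = floor(2.25) = 2; Q3 index = floor(3 * 9 / 4) = floor(6.75) = 6
Q1 = element at index 2 = 38
Q3 = element at index 6 = 88
IQR = 88 - 38 = 50
Final answer: 50


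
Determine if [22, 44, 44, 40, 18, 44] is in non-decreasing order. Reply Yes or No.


Check consecutive pairs:
  22 <= 44? True
  44 <= 44? True
  44 <= 40? False
  40 <= 18? False
  18 <= 44? True
2 consecutive pair(s) are out of order, so the list is not sorted.
Final answer: No


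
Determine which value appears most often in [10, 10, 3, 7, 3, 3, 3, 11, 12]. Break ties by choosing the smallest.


Count the frequency of each value:
  3 appears 4 time(s)
  7 appears 1 time(s)
  10 appears 2 time(s)
  11 appears 1 time(s)
  12 appears 1 time(s)
Maximum frequency is 4.
Only 3 reaches that frequency, so it is the mode.
Final answer: 3


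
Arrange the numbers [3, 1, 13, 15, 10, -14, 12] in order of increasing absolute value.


Compute absolute values:
  |3| = 3
  |1| = 1
  |13| = 13
  |15| = 15
  |10| = 10
  |-14| = 14
  |12| = 12
Absolute values in increasing order: 1 < 3 < 10 < 12 < 13 < 14 < 15
Listing the original numbers in that order gives the answer.
Final answer: [1, 3, 10, 12, 13, -14, 15]


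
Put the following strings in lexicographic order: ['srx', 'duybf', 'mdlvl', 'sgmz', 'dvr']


Compare strings character by character (the first differing letter decides):
  'duybf' < 'dvr' since 'u' < 'v' at position 2
  'dvr' < 'mdlvl' since 'd' < 'm' at position 1
  'mdlvl' < 'sgmz' since 'm' < 's' at position 1
  'sgmz' < 'srx' since 'g' < 'r' at position 2
Chaining these comparisons gives the alphabetical order.
Final answer: ['duybf', 'dvr', 'mdlvl', 'sgmz', 'srx']


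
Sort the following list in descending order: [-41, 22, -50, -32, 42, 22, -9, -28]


Original list: [-41, 22, -50, -32, 42, 22, -9, -28]
Repeatedly take the largest remaining element:
  Remaining [-41, 22, -50, -32, 42, 22, -9, -28] -> largest is 42
  Remaining [-41, 22, -50, -32, 22, -9, -28] -> largest is 22
  Remaining [-41, -50, -32, 22, -9, -28] -> largest is 22
  Remaining [-41, -50, -32, -9, -28] -> largest is -9
  Remaining [-41, -50, -32, -28] -> largest is -28
  Remaining [-41, -50, -32] -> largest is -32
  Remaining [-41, -50] -> largest is -41
  Remaining [-50] -> largest is -50
Collecting the picks in order gives the descending list.
Final answer: [42, 22, 22, -9, -28, -32, -41, -50]


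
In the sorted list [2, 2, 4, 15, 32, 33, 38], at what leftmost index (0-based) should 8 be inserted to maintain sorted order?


List is sorted: [2, 2, 4, 15, 32, 33, 38]
We need the leftmost position where 8 can be inserted, i.e. the first index whose element is >= 8 (or the end of the list if none is).
Binary search with low=0, high=7 (0-based indices):
  low=0, high=7, mid=3: a[3]=15 >= 8, so high = 3
  low=0, high=3, mid=1: a[1]=2 < 8, so low = 2
  low=2, high=3, mid=2: a[2]=4 < 8, so low = 3
Now low = high = 3, so the insertion index is 3.
Final answer: 3


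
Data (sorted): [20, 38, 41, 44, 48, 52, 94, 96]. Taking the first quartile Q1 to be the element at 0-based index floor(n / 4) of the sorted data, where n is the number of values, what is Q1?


The list has n = 8 elements.
Q1 index = floor(8 / 4) = floor(2) = 2
Counting from index 0 in the sorted data, the element at index 2 is 41.
Final answer: 41


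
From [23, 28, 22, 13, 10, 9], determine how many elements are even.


Check each element:
  23 is odd
  28 is even
  22 is even
  13 is odd
  10 is even
  9 is odd
Evens: [28, 22, 10]
Count of evens = 3
Final answer: 3


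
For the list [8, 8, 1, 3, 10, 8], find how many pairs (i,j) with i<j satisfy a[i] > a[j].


For each element, count the later elements that are smaller than it:
  8 (index 0): smaller elements after it = [1, 3] -> 2
  8 (index 1): smaller elements after it = [1, 3] -> 2
  1 (index 2): smaller elements after it = [] -> 0
  3 (index 3): smaller elements after it = [] -> 0
  10 (index 4): smaller elements after it = [8] -> 1
Total inversions = 2 + 2 + 0 + 0 + 1 = 5
Final answer: 5


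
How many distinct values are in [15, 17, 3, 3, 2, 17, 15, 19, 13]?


List all unique values:
Distinct values: [2, 3, 13, 15, 17, 19]
Count = 6
Final answer: 6


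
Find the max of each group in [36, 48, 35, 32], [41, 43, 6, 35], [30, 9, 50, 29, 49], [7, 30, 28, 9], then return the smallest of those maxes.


Find max of each group:
  Group 1: [36, 48, 35, 32] -> max = 48
  Group 2: [41, 43, 6, 35] -> max = 43
  Group 3: [30, 9, 50, 29, 49] -> max = 50
  Group 4: [7, 30, 28, 9] -> max = 30
Maxes: [48, 43, 50, 30]
Minimum of maxes = 30
Final answer: 30


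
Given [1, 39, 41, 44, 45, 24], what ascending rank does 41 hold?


Sort ascending: [1, 24, 39, 41, 44, 45]
Find 41 in the sorted list.
41 is at position 4 (1-indexed).
Final answer: 4


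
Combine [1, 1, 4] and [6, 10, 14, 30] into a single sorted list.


List A: [1, 1, 4]
List B: [6, 10, 14, 30]
Repeatedly compare the front elements and take the smaller:
  1 vs 6 -> take 1
  1 vs 6 -> take 1
  4 vs 6 -> take 4
  A is exhausted; append the rest of B: [6, 10, 14, 30]
Final answer: [1, 1, 4, 6, 10, 14, 30]


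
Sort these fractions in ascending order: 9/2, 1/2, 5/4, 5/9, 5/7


Convert to decimal for comparison:
  9/2 = 4.5
  1/2 = 0.5
  5/4 = 1.25
  5/9 = 0.5556
  5/7 = 0.7143
Decimals in increasing order: 0.5 < 0.5556 < 0.7143 < 1.25 < 4.5
Writing each back as its fraction gives the sorted order.
Final answer: 1/2, 5/9, 5/7, 5/4, 9/2


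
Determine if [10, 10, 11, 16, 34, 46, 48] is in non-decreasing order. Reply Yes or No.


Check consecutive pairs:
  10 <= 10? True
  10 <= 11? True
  11 <= 16? True
  16 <= 34? True
  34 <= 46? True
  46 <= 48? True
Every consecutive pair is in order, so the list is non-decreasing.
Final answer: Yes


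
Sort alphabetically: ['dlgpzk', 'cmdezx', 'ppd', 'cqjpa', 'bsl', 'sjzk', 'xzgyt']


Compare strings character by character (the first differing letter decides):
  'bsl' < 'cmdezx' since 'b' < 'c' at position 1
  'cmdezx' < 'cqjpa' since 'm' < 'q' at position 2
  'cqjpa' < 'dlgpzk' since 'c' < 'd' at position 1
  'dlgpzk' < 'ppd' since 'd' < 'p' at position 1
  'ppd' < 'sjzk' since 'p' < 's' at position 1
  'sjzk' < 'xzgyt' since 's' < 'x' at position 1
Chaining these comparisons gives the alphabetical order.
Final answer: ['bsl', 'cmdezx', 'cqjpa', 'dlgpzk', 'ppd', 'sjzk', 'xzgyt']


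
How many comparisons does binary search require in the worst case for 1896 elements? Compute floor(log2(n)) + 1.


Binary search halves the search space each step.
Maximum comparisons = floor(log2(1896)) + 1
log2(1896) = 10.8887
floor(log2(1896)) = 10, so 10 + 1 = 11
Final answer: 11


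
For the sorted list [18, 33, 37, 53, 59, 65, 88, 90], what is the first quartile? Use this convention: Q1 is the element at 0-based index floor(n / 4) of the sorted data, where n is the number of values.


The list has n = 8 elements.
Q1 index = floor(8 / 4) = floor(2) = 2
Counting from index 0 in the sorted data, the element at index 2 is 37.
Final answer: 37


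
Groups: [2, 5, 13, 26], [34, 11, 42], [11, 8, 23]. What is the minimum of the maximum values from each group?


Find max of each group:
  Group 1: [2, 5, 13, 26] -> max = 26
  Group 2: [34, 11, 42] -> max = 42
  Group 3: [11, 8, 23] -> max = 23
Maxes: [26, 42, 23]
Minimum of maxes = 23
Final answer: 23


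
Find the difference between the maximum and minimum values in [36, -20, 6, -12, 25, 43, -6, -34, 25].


Maximum value: 43
Minimum value: -34
Range = 43 - (-34) = 77
Final answer: 77


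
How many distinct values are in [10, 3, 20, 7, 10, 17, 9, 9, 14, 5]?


List all unique values:
Distinct values: [3, 5, 7, 9, 10, 14, 17, 20]
Count = 8
Final answer: 8


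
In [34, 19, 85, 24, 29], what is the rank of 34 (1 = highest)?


Sort descending: [85, 34, 29, 24, 19]
Find 34 in the sorted list.
34 is at position 2.
Final answer: 2


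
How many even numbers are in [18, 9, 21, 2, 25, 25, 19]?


Check each element:
  18 is even
  9 is odd
  21 is odd
  2 is even
  25 is odd
  25 is odd
  19 is odd
Evens: [18, 2]
Count of evens = 2
Final answer: 2


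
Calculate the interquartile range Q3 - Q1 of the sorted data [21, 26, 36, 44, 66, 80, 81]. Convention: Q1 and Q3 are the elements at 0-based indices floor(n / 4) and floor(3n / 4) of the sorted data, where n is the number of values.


The data has n = 7 elements.
Q1 index = floor(7 / 4) = floor(1.75) = 1; Q3 index = floor(3 * 7 / 4) = floor(5.25) = 5
Q1 = element at index 1 = 26
Q3 = element at index 5 = 80
IQR = 80 - 26 = 54
Final answer: 54


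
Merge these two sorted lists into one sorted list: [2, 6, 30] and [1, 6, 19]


List A: [2, 6, 30]
List B: [1, 6, 19]
Repeatedly compare the front elements and take the smaller:
  2 vs 1 -> take 1
  2 vs 6 -> take 2
  6 vs 6 -> take 6
  30 vs 6 -> take 6
  30 vs 19 -> take 19
  B is exhausted; append the rest of A: [30]
Final answer: [1, 2, 6, 6, 19, 30]


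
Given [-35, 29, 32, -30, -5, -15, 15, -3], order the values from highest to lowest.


Original list: [-35, 29, 32, -30, -5, -15, 15, -3]
Repeatedly take the largest remaining element:
  Remaining [-35, 29, 32, -30, -5, -15, 15, -3] -> largest is 32
  Remaining [-35, 29, -30, -5, -15, 15, -3] -> largest is 29
  Remaining [-35, -30, -5, -15, 15, -3] -> largest is 15
  Remaining [-35, -30, -5, -15, -3] -> largest is -3
  Remaining [-35, -30, -5, -15] -> largest is -5
  Remaining [-35, -30, -15] -> largest is -15
  Remaining [-35, -30] -> largest is -30
  Remaining [-35] -> largest is -35
Collecting the picks in order gives the descending list.
Final answer: [32, 29, 15, -3, -5, -15, -30, -35]


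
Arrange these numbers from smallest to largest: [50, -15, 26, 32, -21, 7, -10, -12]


Original list: [50, -15, 26, 32, -21, 7, -10, -12]
Repeatedly take the smallest remaining element:
  Remaining [50, -15, 26, 32, -21, 7, -10, -12] -> smallest is -21
  Remaining [50, -15, 26, 32, 7, -10, -12] -> smallest is -15
  Remaining [50, 26, 32, 7, -10, -12] -> smallest is -12
  Remaining [50, 26, 32, 7, -10] -> smallest is -10
  Remaining [50, 26, 32, 7] -> smallest is 7
  Remaining [50, 26, 32] -> smallest is 26
  Remaining [50, 32] -> smallest is 32
  Remaining [50] -> smallest is 50
Collecting the picks in order gives the sorted list.
Final answer: [-21, -15, -12, -10, 7, 26, 32, 50]


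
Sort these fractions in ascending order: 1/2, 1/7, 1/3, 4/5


Convert to decimal for comparison:
  1/2 = 0.5
  1/7 = 0.1429
  1/3 = 0.3333
  4/5 = 0.8
Decimals in increasing order: 0.1429 < 0.3333 < 0.5 < 0.8
Writing each back as its fraction gives the sorted order.
Final answer: 1/7, 1/3, 1/2, 4/5


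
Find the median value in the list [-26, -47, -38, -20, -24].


First, sort the list: [-47, -38, -26, -24, -20]
The list has 5 elements (odd count).
The middle index is 2 (0-based), and the element there is -26.
Final answer: -26


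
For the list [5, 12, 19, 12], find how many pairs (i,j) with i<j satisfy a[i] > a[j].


For each element, count the later elements that are smaller than it:
  5 (index 0): smaller elements after it = [] -> 0
  12 (index 1): smaller elements after it = [] -> 0
  19 (index 2): smaller elements after it = [12] -> 1
Total inversions = 0 + 0 + 1 = 1
Final answer: 1


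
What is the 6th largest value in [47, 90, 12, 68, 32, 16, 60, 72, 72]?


Sort descending: [90, 72, 72, 68, 60, 47, 32, 16, 12]
The 6th element (1-indexed) is at index 5.
Value = 47
Final answer: 47


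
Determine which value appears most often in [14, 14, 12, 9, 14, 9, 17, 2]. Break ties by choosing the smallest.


Count the frequency of each value:
  2 appears 1 time(s)
  9 appears 2 time(s)
  12 appears 1 time(s)
  14 appears 3 time(s)
  17 appears 1 time(s)
Maximum frequency is 3.
Only 14 reaches that frequency, so it is the mode.
Final answer: 14


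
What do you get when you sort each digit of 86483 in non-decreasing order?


The number 86483 has digits: 8, 6, 4, 8, 3
Sorted: 3, 4, 6, 8, 8
Joining the sorted digits gives the result.
Final answer: 34688


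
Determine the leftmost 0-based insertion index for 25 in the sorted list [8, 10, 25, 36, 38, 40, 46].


List is sorted: [8, 10, 25, 36, 38, 40, 46]
We need the leftmost position where 25 can be inserted, i.e. the first index whose element is >= 25 (or the end of the list if none is).
Binary search with low=0, high=7 (0-based indices):
  low=0, high=7, mid=3: a[3]=36 >= 25, so high = 3
  low=0, high=3, mid=1: a[1]=10 < 25, so low = 2
  low=2, high=3, mid=2: a[2]=25 >= 25, so high = 2
Now low = high = 2, so the insertion index is 2.
Final answer: 2


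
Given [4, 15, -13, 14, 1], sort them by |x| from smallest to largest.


Compute absolute values:
  |4| = 4
  |15| = 15
  |-13| = 13
  |14| = 14
  |1| = 1
Absolute values in increasing order: 1 < 4 < 13 < 14 < 15
Listing the original numbers in that order gives the answer.
Final answer: [1, 4, -13, 14, 15]


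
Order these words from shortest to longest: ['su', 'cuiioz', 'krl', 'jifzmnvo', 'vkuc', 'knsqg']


Compute lengths:
  'su' has length 2
  'cuiioz' has length 6
  'krl' has length 3
  'jifzmnvo' has length 8
  'vkuc' has length 4
  'knsqg' has length 5
Lengths in increasing order: 2 < 3 < 4 < 5 < 6 < 8
Listing the words in that order gives the answer.
Final answer: ['su', 'krl', 'vkuc', 'knsqg', 'cuiioz', 'jifzmnvo']


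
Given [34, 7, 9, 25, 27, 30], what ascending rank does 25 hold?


Sort ascending: [7, 9, 25, 27, 30, 34]
Find 25 in the sorted list.
25 is at position 3 (1-indexed).
Final answer: 3


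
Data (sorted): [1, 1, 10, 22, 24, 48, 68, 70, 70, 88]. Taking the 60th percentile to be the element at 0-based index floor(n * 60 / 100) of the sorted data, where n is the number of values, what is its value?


The dataset has n = 10 elements.
Index = floor(10 * 60 / 100) = floor(600 / 100) = floor(6) = 6
Counting from index 0 in the sorted data, the element at index 6 is 68.
Final answer: 68


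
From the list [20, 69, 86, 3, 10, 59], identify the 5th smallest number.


Sort ascending: [3, 10, 20, 59, 69, 86]
The 5th element (1-indexed) is at index 4.
Value = 69
Final answer: 69


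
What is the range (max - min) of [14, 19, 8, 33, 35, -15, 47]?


Maximum value: 47
Minimum value: -15
Range = 47 - (-15) = 62
Final answer: 62


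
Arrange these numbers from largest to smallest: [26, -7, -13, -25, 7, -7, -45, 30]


Original list: [26, -7, -13, -25, 7, -7, -45, 30]
Repeatedly take the largest remaining element:
  Remaining [26, -7, -13, -25, 7, -7, -45, 30] -> largest is 30
  Remaining [26, -7, -13, -25, 7, -7, -45] -> largest is 26
  Remaining [-7, -13, -25, 7, -7, -45] -> largest is 7
  Remaining [-7, -13, -25, -7, -45] -> largest is -7
  Remaining [-13, -25, -7, -45] -> largest is -7
  Remaining [-13, -25, -45] -> largest is -13
  Remaining [-25, -45] -> largest is -25
  Remaining [-45] -> largest is -45
Collecting the picks in order gives the descending list.
Final answer: [30, 26, 7, -7, -7, -13, -25, -45]


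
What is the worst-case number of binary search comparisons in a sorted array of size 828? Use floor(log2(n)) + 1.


Binary search halves the search space each step.
Maximum comparisons = floor(log2(828)) + 1
log2(828) = 9.6935
floor(log2(828)) = 9, so 9 + 1 = 10
Final answer: 10


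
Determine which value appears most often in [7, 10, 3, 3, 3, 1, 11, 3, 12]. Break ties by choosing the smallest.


Count the frequency of each value:
  1 appears 1 time(s)
  3 appears 4 time(s)
  7 appears 1 time(s)
  10 appears 1 time(s)
  11 appears 1 time(s)
  12 appears 1 time(s)
Maximum frequency is 4.
Only 3 reaches that frequency, so it is the mode.
Final answer: 3


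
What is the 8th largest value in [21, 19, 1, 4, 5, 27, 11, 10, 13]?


Sort descending: [27, 21, 19, 13, 11, 10, 5, 4, 1]
The 8th element (1-indexed) is at index 7.
Value = 4
Final answer: 4


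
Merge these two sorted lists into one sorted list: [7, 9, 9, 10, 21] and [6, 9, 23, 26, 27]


List A: [7, 9, 9, 10, 21]
List B: [6, 9, 23, 26, 27]
Repeatedly compare the front elements and take the smaller:
  7 vs 6 -> take 6
  7 vs 9 -> take 7
  9 vs 9 -> take 9
  9 vs 9 -> take 9
  10 vs 9 -> take 9
  10 vs 23 -> take 10
  21 vs 23 -> take 21
  A is exhausted; append the rest of B: [23, 26, 27]
Final answer: [6, 7, 9, 9, 9, 10, 21, 23, 26, 27]


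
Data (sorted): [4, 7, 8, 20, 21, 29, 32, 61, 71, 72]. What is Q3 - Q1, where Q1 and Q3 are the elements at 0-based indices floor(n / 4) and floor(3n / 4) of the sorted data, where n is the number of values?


The data has n = 10 elements.
Q1 index = floor(10 / 4) = floor(2.5) = 2; Q3 index = floor(3 * 10 / 4) = floor(7.5) = 7
Q1 = element at index 2 = 8
Q3 = element at index 7 = 61
IQR = 61 - 8 = 53
Final answer: 53


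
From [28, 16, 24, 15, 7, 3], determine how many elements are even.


Check each element:
  28 is even
  16 is even
  24 is even
  15 is odd
  7 is odd
  3 is odd
Evens: [28, 16, 24]
Count of evens = 3
Final answer: 3


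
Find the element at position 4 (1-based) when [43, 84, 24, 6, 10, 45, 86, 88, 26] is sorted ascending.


Sort ascending: [6, 10, 24, 26, 43, 45, 84, 86, 88]
The 4th element (1-indexed) is at index 3.
Value = 26
Final answer: 26


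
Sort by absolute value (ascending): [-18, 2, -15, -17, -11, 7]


Compute absolute values:
  |-18| = 18
  |2| = 2
  |-15| = 15
  |-17| = 17
  |-11| = 11
  |7| = 7
Absolute values in increasing order: 2 < 7 < 11 < 15 < 17 < 18
Listing the original numbers in that order gives the answer.
Final answer: [2, 7, -11, -15, -17, -18]


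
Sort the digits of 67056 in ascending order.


The number 67056 has digits: 6, 7, 0, 5, 6
Sorted: 0, 5, 6, 6, 7
Joining the sorted digits gives the result.
Final answer: 05667


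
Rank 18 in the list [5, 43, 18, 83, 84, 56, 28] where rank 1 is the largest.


Sort descending: [84, 83, 56, 43, 28, 18, 5]
Find 18 in the sorted list.
18 is at position 6.
Final answer: 6


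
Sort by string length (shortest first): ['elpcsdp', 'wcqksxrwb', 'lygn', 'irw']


Compute lengths:
  'elpcsdp' has length 7
  'wcqksxrwb' has length 9
  'lygn' has length 4
  'irw' has length 3
Lengths in increasing order: 3 < 4 < 7 < 9
Listing the words in that order gives the answer.
Final answer: ['irw', 'lygn', 'elpcsdp', 'wcqksxrwb']


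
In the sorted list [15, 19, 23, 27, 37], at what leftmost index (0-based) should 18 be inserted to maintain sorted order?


List is sorted: [15, 19, 23, 27, 37]
We need the leftmost position where 18 can be inserted, i.e. the first index whose element is >= 18 (or the end of the list if none is).
Binary search with low=0, high=5 (0-based indices):
  low=0, high=5, mid=2: a[2]=23 >= 18, so high = 2
  low=0, high=2, mid=1: a[1]=19 >= 18, so high = 1
  low=0, high=1, mid=0: a[0]=15 < 18, so low = 1
Now low = high = 1, so the insertion index is 1.
Final answer: 1


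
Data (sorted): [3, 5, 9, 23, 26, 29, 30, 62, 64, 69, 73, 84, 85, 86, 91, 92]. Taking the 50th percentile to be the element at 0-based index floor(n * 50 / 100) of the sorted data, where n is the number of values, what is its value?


The dataset has n = 16 elements.
Index = floor(16 * 50 / 100) = floor(800 / 100) = floor(8) = 8
Counting from index 0 in the sorted data, the element at index 8 is 64.
Final answer: 64


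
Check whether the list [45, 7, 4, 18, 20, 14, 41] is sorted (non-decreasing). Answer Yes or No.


Check consecutive pairs:
  45 <= 7? False
  7 <= 4? False
  4 <= 18? True
  18 <= 20? True
  20 <= 14? False
  14 <= 41? True
3 consecutive pair(s) are out of order, so the list is not sorted.
Final answer: No


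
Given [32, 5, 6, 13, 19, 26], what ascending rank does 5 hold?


Sort ascending: [5, 6, 13, 19, 26, 32]
Find 5 in the sorted list.
5 is at position 1 (1-indexed).
Final answer: 1


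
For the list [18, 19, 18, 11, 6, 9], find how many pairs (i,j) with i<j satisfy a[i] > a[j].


For each element, count the later elements that are smaller than it:
  18 (index 0): smaller elements after it = [11, 6, 9] -> 3
  19 (index 1): smaller elements after it = [18, 11, 6, 9] -> 4
  18 (index 2): smaller elements after it = [11, 6, 9] -> 3
  11 (index 3): smaller elements after it = [6, 9] -> 2
  6 (index 4): smaller elements after it = [] -> 0
Total inversions = 3 + 4 + 3 + 2 + 0 = 12
Final answer: 12


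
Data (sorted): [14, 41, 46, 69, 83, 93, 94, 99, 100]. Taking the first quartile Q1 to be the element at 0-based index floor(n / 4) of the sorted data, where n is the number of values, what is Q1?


The list has n = 9 elements.
Q1 index = floor(9 / 4) = floor(2.25) = 2
Counting from index 0 in the sorted data, the element at index 2 is 46.
Final answer: 46


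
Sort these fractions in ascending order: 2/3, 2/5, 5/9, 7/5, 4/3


Convert to decimal for comparison:
  2/3 = 0.6667
  2/5 = 0.4
  5/9 = 0.5556
  7/5 = 1.4
  4/3 = 1.3333
Decimals in increasing order: 0.4 < 0.5556 < 0.6667 < 1.3333 < 1.4
Writing each back as its fraction gives the sorted order.
Final answer: 2/5, 5/9, 2/3, 4/3, 7/5


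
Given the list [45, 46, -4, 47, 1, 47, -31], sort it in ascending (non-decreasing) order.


Original list: [45, 46, -4, 47, 1, 47, -31]
Repeatedly take the smallest remaining element:
  Remaining [45, 46, -4, 47, 1, 47, -31] -> smallest is -31
  Remaining [45, 46, -4, 47, 1, 47] -> smallest is -4
  Remaining [45, 46, 47, 1, 47] -> smallest is 1
  Remaining [45, 46, 47, 47] -> smallest is 45
  Remaining [46, 47, 47] -> smallest is 46
  Remaining [47, 47] -> smallest is 47
  Remaining [47] -> smallest is 47
Collecting the picks in order gives the sorted list.
Final answer: [-31, -4, 1, 45, 46, 47, 47]


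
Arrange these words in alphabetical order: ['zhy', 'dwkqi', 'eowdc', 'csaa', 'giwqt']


Compare strings character by character (the first differing letter decides):
  'csaa' < 'dwkqi' since 'c' < 'd' at position 1
  'dwkqi' < 'eowdc' since 'd' < 'e' at position 1
  'eowdc' < 'giwqt' since 'e' < 'g' at position 1
  'giwqt' < 'zhy' since 'g' < 'z' at position 1
Chaining these comparisons gives the alphabetical order.
Final answer: ['csaa', 'dwkqi', 'eowdc', 'giwqt', 'zhy']


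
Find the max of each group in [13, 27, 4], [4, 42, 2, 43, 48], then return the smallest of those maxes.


Find max of each group:
  Group 1: [13, 27, 4] -> max = 27
  Group 2: [4, 42, 2, 43, 48] -> max = 48
Maxes: [27, 48]
Minimum of maxes = 27
Final answer: 27


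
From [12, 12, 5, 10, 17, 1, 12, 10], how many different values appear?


List all unique values:
Distinct values: [1, 5, 10, 12, 17]
Count = 5
Final answer: 5


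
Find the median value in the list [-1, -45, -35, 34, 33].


First, sort the list: [-45, -35, -1, 33, 34]
The list has 5 elements (odd count).
The middle index is 2 (0-based), and the element there is -1.
Final answer: -1


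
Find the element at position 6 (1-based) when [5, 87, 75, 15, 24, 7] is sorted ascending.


Sort ascending: [5, 7, 15, 24, 75, 87]
The 6th element (1-indexed) is at index 5.
Value = 87
Final answer: 87


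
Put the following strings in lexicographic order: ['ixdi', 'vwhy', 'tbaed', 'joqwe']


Compare strings character by character (the first differing letter decides):
  'ixdi' < 'joqwe' since 'i' < 'j' at position 1
  'joqwe' < 'tbaed' since 'j' < 't' at position 1
  'tbaed' < 'vwhy' since 't' < 'v' at position 1
Chaining these comparisons gives the alphabetical order.
Final answer: ['ixdi', 'joqwe', 'tbaed', 'vwhy']


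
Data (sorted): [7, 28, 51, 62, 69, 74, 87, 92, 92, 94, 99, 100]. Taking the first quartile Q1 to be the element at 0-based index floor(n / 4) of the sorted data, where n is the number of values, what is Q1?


The list has n = 12 elements.
Q1 index = floor(12 / 4) = floor(3) = 3
Counting from index 0 in the sorted data, the element at index 3 is 62.
Final answer: 62


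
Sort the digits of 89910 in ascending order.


The number 89910 has digits: 8, 9, 9, 1, 0
Sorted: 0, 1, 8, 9, 9
Joining the sorted digits gives the result.
Final answer: 01899


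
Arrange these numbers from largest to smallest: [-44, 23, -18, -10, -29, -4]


Original list: [-44, 23, -18, -10, -29, -4]
Repeatedly take the largest remaining element:
  Remaining [-44, 23, -18, -10, -29, -4] -> largest is 23
  Remaining [-44, -18, -10, -29, -4] -> largest is -4
  Remaining [-44, -18, -10, -29] -> largest is -10
  Remaining [-44, -18, -29] -> largest is -18
  Remaining [-44, -29] -> largest is -29
  Remaining [-44] -> largest is -44
Collecting the picks in order gives the descending list.
Final answer: [23, -4, -10, -18, -29, -44]


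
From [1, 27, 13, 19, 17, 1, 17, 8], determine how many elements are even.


Check each element:
  1 is odd
  27 is odd
  13 is odd
  19 is odd
  17 is odd
  1 is odd
  17 is odd
  8 is even
Evens: [8]
Count of evens = 1
Final answer: 1


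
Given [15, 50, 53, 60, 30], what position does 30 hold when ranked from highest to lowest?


Sort descending: [60, 53, 50, 30, 15]
Find 30 in the sorted list.
30 is at position 4.
Final answer: 4


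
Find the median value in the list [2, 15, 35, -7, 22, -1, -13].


First, sort the list: [-13, -7, -1, 2, 15, 22, 35]
The list has 7 elements (odd count).
The middle index is 3 (0-based), and the element there is 2.
Final answer: 2


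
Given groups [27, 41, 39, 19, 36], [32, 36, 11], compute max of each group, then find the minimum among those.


Find max of each group:
  Group 1: [27, 41, 39, 19, 36] -> max = 41
  Group 2: [32, 36, 11] -> max = 36
Maxes: [41, 36]
Minimum of maxes = 36
Final answer: 36


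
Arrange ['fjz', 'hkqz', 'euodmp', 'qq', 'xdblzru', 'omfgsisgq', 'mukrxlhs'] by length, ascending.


Compute lengths:
  'fjz' has length 3
  'hkqz' has length 4
  'euodmp' has length 6
  'qq' has length 2
  'xdblzru' has length 7
  'omfgsisgq' has length 9
  'mukrxlhs' has length 8
Lengths in increasing order: 2 < 3 < 4 < 6 < 7 < 8 < 9
Listing the words in that order gives the answer.
Final answer: ['qq', 'fjz', 'hkqz', 'euodmp', 'xdblzru', 'mukrxlhs', 'omfgsisgq']


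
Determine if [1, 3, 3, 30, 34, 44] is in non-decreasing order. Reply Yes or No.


Check consecutive pairs:
  1 <= 3? True
  3 <= 3? True
  3 <= 30? True
  30 <= 34? True
  34 <= 44? True
Every consecutive pair is in order, so the list is non-decreasing.
Final answer: Yes


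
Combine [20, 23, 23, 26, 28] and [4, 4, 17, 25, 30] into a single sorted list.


List A: [20, 23, 23, 26, 28]
List B: [4, 4, 17, 25, 30]
Repeatedly compare the front elements and take the smaller:
  20 vs 4 -> take 4
  20 vs 4 -> take 4
  20 vs 17 -> take 17
  20 vs 25 -> take 20
  23 vs 25 -> take 23
  23 vs 25 -> take 23
  26 vs 25 -> take 25
  26 vs 30 -> take 26
  28 vs 30 -> take 28
  A is exhausted; append the rest of B: [30]
Final answer: [4, 4, 17, 20, 23, 23, 25, 26, 28, 30]


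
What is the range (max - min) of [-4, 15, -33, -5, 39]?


Maximum value: 39
Minimum value: -33
Range = 39 - (-33) = 72
Final answer: 72


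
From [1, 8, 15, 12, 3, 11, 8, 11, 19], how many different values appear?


List all unique values:
Distinct values: [1, 3, 8, 11, 12, 15, 19]
Count = 7
Final answer: 7


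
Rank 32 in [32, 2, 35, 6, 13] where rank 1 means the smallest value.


Sort ascending: [2, 6, 13, 32, 35]
Find 32 in the sorted list.
32 is at position 4 (1-indexed).
Final answer: 4


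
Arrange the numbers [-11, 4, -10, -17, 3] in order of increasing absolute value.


Compute absolute values:
  |-11| = 11
  |4| = 4
  |-10| = 10
  |-17| = 17
  |3| = 3
Absolute values in increasing order: 3 < 4 < 10 < 11 < 17
Listing the original numbers in that order gives the answer.
Final answer: [3, 4, -10, -11, -17]


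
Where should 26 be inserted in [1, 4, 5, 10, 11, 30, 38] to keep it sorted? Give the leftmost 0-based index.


List is sorted: [1, 4, 5, 10, 11, 30, 38]
We need the leftmost position where 26 can be inserted, i.e. the first index whose element is >= 26 (or the end of the list if none is).
Binary search with low=0, high=7 (0-based indices):
  low=0, high=7, mid=3: a[3]=10 < 26, so low = 4
  low=4, high=7, mid=5: a[5]=30 >= 26, so high = 5
  low=4, high=5, mid=4: a[4]=11 < 26, so low = 5
Now low = high = 5, so the insertion index is 5.
Final answer: 5


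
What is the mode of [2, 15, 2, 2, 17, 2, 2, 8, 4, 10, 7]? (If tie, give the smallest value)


Count the frequency of each value:
  2 appears 5 time(s)
  4 appears 1 time(s)
  7 appears 1 time(s)
  8 appears 1 time(s)
  10 appears 1 time(s)
  15 appears 1 time(s)
  17 appears 1 time(s)
Maximum frequency is 5.
Only 2 reaches that frequency, so it is the mode.
Final answer: 2


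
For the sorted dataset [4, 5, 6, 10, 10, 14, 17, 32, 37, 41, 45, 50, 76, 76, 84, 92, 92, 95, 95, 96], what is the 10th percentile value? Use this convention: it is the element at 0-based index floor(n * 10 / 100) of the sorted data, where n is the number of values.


The dataset has n = 20 elements.
Index = floor(20 * 10 / 100) = floor(200 / 100) = floor(2) = 2
Counting from index 0 in the sorted data, the element at index 2 is 6.
Final answer: 6


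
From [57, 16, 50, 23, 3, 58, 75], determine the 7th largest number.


Sort descending: [75, 58, 57, 50, 23, 16, 3]
The 7th element (1-indexed) is at index 6.
Value = 3
Final answer: 3


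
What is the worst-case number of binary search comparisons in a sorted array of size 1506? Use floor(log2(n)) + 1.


Binary search halves the search space each step.
Maximum comparisons = floor(log2(1506)) + 1
log2(1506) = 10.5565
floor(log2(1506)) = 10, so 10 + 1 = 11
Final answer: 11


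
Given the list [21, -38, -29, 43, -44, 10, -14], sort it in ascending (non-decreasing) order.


Original list: [21, -38, -29, 43, -44, 10, -14]
Repeatedly take the smallest remaining element:
  Remaining [21, -38, -29, 43, -44, 10, -14] -> smallest is -44
  Remaining [21, -38, -29, 43, 10, -14] -> smallest is -38
  Remaining [21, -29, 43, 10, -14] -> smallest is -29
  Remaining [21, 43, 10, -14] -> smallest is -14
  Remaining [21, 43, 10] -> smallest is 10
  Remaining [21, 43] -> smallest is 21
  Remaining [43] -> smallest is 43
Collecting the picks in order gives the sorted list.
Final answer: [-44, -38, -29, -14, 10, 21, 43]


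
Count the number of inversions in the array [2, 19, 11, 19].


For each element, count the later elements that are smaller than it:
  2 (index 0): smaller elements after it = [] -> 0
  19 (index 1): smaller elements after it = [11] -> 1
  11 (index 2): smaller elements after it = [] -> 0
Total inversions = 0 + 1 + 0 = 1
Final answer: 1


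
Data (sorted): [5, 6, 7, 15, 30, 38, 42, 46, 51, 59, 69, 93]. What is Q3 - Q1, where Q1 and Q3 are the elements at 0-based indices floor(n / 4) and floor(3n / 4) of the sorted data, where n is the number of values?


The data has n = 12 elements.
Q1 index = floor(12 / 4) = floor(3) = 3; Q3 index = floor(3 * 12 / 4) = floor(9) = 9
Q1 = element at index 3 = 15
Q3 = element at index 9 = 59
IQR = 59 - 15 = 44
Final answer: 44


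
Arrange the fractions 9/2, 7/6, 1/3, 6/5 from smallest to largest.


Convert to decimal for comparison:
  9/2 = 4.5
  7/6 = 1.1667
  1/3 = 0.3333
  6/5 = 1.2
Decimals in increasing order: 0.3333 < 1.1667 < 1.2 < 4.5
Writing each back as its fraction gives the sorted order.
Final answer: 1/3, 7/6, 6/5, 9/2
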